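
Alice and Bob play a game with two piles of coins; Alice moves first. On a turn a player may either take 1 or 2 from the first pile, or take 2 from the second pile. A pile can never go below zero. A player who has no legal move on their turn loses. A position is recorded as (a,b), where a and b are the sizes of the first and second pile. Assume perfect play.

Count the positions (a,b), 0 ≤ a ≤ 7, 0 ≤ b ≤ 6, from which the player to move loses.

Label each position W (a win for the player to move) or L (a loss). A position with no legal move is L; any other position is W exactly when some move reaches an L, and L when every move reaches a W.
Every move lowers a or b (never raises either), so fill the grid row by row in increasing a, and left to right within a row: each cell's successors are then already labelled.
      b=0  b=1  b=2  b=3  b=4  b=5  b=6
a=0:    L    L    W    W    L    L    W
a=1:    W    W    L    L    W    W    L
a=2:    W    W    W    W    W    W    W
a=3:    L    L    W    W    L    L    W
a=4:    W    W    L    L    W    W    L
a=5:    W    W    W    W    W    W    W
a=6:    L    L    W    W    L    L    W
a=7:    W    W    L    L    W    W    L
Cells with no legal move (terminal, hence L): (0,0), (0,1).
The remaining L cells, each justified by listing all of its moves:
(0,4): L (sole option (0,2)(W) is W)
(0,5): L (sole option (0,3)(W) is W)
(1,2): L (options (0,2)(W), (1,0)(W) are all W)
(1,3): L (options (0,3)(W), (1,1)(W) are all W)
(1,6): L (options (0,6)(W), (1,4)(W) are all W)
(3,0): L (options (2,0)(W), (1,0)(W) are all W)
(3,1): L (options (2,1)(W), (1,1)(W) are all W)
(3,4): L (options (2,4)(W), (1,4)(W), (3,2)(W) are all W)
(3,5): L (options (2,5)(W), (1,5)(W), (3,3)(W) are all W)
(4,2): L (options (3,2)(W), (2,2)(W), (4,0)(W) are all W)
(4,3): L (options (3,3)(W), (2,3)(W), (4,1)(W) are all W)
(4,6): L (options (3,6)(W), (2,6)(W), (4,4)(W) are all W)
(6,0): L (options (5,0)(W), (4,0)(W) are all W)
(6,1): L (options (5,1)(W), (4,1)(W) are all W)
(6,4): L (options (5,4)(W), (4,4)(W), (6,2)(W) are all W)
(6,5): L (options (5,5)(W), (4,5)(W), (6,3)(W) are all W)
(7,2): L (options (6,2)(W), (5,2)(W), (7,0)(W) are all W)
(7,3): L (options (6,3)(W), (5,3)(W), (7,1)(W) are all W)
(7,6): L (options (6,6)(W), (5,6)(W), (7,4)(W) are all W)
Every other cell has at least one move into one of the L cells above, so it is W.
L cells per row: a=0: 4, a=1: 3, a=2: 0, a=3: 4, a=4: 3, a=5: 0, a=6: 4, a=7: 3; total 21.

21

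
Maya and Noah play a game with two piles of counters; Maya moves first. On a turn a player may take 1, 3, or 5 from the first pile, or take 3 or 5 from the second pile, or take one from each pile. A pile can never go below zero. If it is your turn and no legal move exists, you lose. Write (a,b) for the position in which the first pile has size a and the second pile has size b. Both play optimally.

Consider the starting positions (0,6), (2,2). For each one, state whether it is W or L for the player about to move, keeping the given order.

Compute win/loss labels from the base case upward. A position with no move is L. Any other position is W if it can reach an L in one move, else L.
No move ever increases a pile, so every position that can arise here has a ≤ 2 and b ≤ 6; it is enough to label the cells with 0 ≤ a ≤ 2 and 0 ≤ b ≤ 6.
Every move lowers a or b (never raises either), so fill the grid row by row in increasing a, and left to right within a row: each cell's successors are then already labelled.
      b=0  b=1  b=2  b=3  b=4  b=5  b=6
a=0:    L    L    L    W    W    W    W
a=1:    W    W    W    W    L    L    L
a=2:    L    L    L    W    W    W    W
Cells with no legal move (terminal, hence L): (0,0), (0,1), (0,2).
The remaining L cells, each justified by listing all of its moves:
(1,4): →(0,4)(W), (1,1)(W), (0,3)(W) — all W, so L
(1,5): →(0,5)(W), (1,2)(W), (1,0)(W), (0,4)(W) — all W, so L
(1,6): →(0,6)(W), (1,3)(W), (1,1)(W), (0,5)(W) — all W, so L
(2,0): →(1,0)(W) only, which is W, so L
(2,1): →(1,1)(W), (1,0)(W) — all W, so L
(2,2): →(1,2)(W), (1,1)(W) — all W, so L
Every other cell has at least one move into one of the L cells above, so it is W.
(0,6): the move to (0,1) reaches an L cell, so W
(2,2): one of the L cells justified above, so L

(0,6): W, (2,2): L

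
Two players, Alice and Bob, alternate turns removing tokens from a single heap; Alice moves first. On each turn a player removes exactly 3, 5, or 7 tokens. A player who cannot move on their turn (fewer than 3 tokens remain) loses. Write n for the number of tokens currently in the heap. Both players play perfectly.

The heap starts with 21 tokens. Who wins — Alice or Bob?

Work bottom-up. With no move the player to move loses. Otherwise the position is W if at least one move leads to an L position for the opponent, and L if every move leads to a W.
n=0: no move → L
n=1: no move → L
n=2: no move → L
n=3: reaches L-position 0 → W
n=4: reaches L-position 1 → W
n=5: reaches L-position 2 → W
n=6: reaches L-position 1 → W
n=7: reaches L-position 2 → W
n=8: reaches L-position 1 → W
n=9: reaches L-position 2 → W
n=10: only reaches 7(W), 5(W), 3(W), all W → L
n=11: only reaches 8(W), 6(W), 4(W), all W → L
n=12: only reaches 9(W), 7(W), 5(W), all W → L
n=13: reaches L-position 10 → W
n=14: reaches L-position 11 → W
n=15: reaches L-position 12 → W
n=16: reaches L-position 11 → W
n=17: reaches L-position 12 → W
n=18: reaches L-position 11 → W
n=19: reaches L-position 12 → W
n=20: only reaches 17(W), 15(W), 13(W), all W → L
n=21: only reaches 18(W), 16(W), 14(W), all W → L
Every move from 21 reaches a W position, so the mover loses.

Bob wins.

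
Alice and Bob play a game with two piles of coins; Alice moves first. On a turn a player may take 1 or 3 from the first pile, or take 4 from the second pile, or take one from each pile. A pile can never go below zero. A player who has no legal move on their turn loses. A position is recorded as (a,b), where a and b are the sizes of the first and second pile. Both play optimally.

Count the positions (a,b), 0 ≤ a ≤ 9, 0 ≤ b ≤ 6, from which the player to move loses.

30

Use the standard recursion: the mover loses at a terminal position; elsewhere, the mover wins exactly when some move hands the opponent an L position.
Every move lowers a or b (never raises either), so fill the grid row by row in increasing a, and left to right within a row: each cell's successors are then already labelled.
      b=0  b=1  b=2  b=3  b=4  b=5  b=6
a=0:    L    L    L    L    W    W    W
a=1:    W    W    W    W    W    L    L
a=2:    L    L    L    L    W    W    W
a=3:    W    W    W    W    W    L    L
a=4:    L    L    L    L    W    W    W
a=5:    W    W    W    W    W    L    L
a=6:    L    L    L    L    W    W    W
a=7:    W    W    W    W    W    L    L
a=8:    L    L    L    L    W    W    W
a=9:    W    W    W    W    W    L    L
Cells with no legal move (terminal, hence L): (0,0), (0,1), (0,2), (0,3).
The remaining L cells, each justified by listing all of its moves:
(1,5): →(0,5)(W), (1,1)(W), (0,4)(W) — all W, so L
(1,6): →(0,6)(W), (1,2)(W), (0,5)(W) — all W, so L
(2,0): →(1,0)(W) only, which is W, so L
(2,1): →(1,1)(W), (1,0)(W) — all W, so L
(2,2): →(1,2)(W), (1,1)(W) — all W, so L
(2,3): →(1,3)(W), (1,2)(W) — all W, so L
(3,5): →(2,5)(W), (0,5)(W), (3,1)(W), (2,4)(W) — all W, so L
(3,6): →(2,6)(W), (0,6)(W), (3,2)(W), (2,5)(W) — all W, so L
(4,0): →(3,0)(W), (1,0)(W) — all W, so L
(4,1): →(3,1)(W), (1,1)(W), (3,0)(W) — all W, so L
(4,2): →(3,2)(W), (1,2)(W), (3,1)(W) — all W, so L
(4,3): →(3,3)(W), (1,3)(W), (3,2)(W) — all W, so L
(5,5): →(4,5)(W), (2,5)(W), (5,1)(W), (4,4)(W) — all W, so L
(5,6): →(4,6)(W), (2,6)(W), (5,2)(W), (4,5)(W) — all W, so L
(6,0): →(5,0)(W), (3,0)(W) — all W, so L
(6,1): →(5,1)(W), (3,1)(W), (5,0)(W) — all W, so L
(6,2): →(5,2)(W), (3,2)(W), (5,1)(W) — all W, so L
(6,3): →(5,3)(W), (3,3)(W), (5,2)(W) — all W, so L
(7,5): →(6,5)(W), (4,5)(W), (7,1)(W), (6,4)(W) — all W, so L
(7,6): →(6,6)(W), (4,6)(W), (7,2)(W), (6,5)(W) — all W, so L
(8,0): →(7,0)(W), (5,0)(W) — all W, so L
(8,1): →(7,1)(W), (5,1)(W), (7,0)(W) — all W, so L
(8,2): →(7,2)(W), (5,2)(W), (7,1)(W) — all W, so L
(8,3): →(7,3)(W), (5,3)(W), (7,2)(W) — all W, so L
(9,5): →(8,5)(W), (6,5)(W), (9,1)(W), (8,4)(W) — all W, so L
(9,6): →(8,6)(W), (6,6)(W), (9,2)(W), (8,5)(W) — all W, so L
Every other cell has at least one move into one of the L cells above, so it is W.
L cells per row: a=0: 4, a=1: 2, a=2: 4, a=3: 2, a=4: 4, a=5: 2, a=6: 4, a=7: 2, a=8: 4, a=9: 2; total 30.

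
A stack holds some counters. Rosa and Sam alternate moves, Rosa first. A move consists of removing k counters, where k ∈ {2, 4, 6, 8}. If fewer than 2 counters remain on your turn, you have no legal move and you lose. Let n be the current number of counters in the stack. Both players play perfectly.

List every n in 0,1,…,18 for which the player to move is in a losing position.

Use the standard recursion: the mover loses at a terminal position; elsewhere, the mover wins exactly when some move hands the opponent an L position.
n=0: no move → L
n=1: no move → L
n=2: can move to 0, which is L ⇒ W
n=3: can move to 1, which is L ⇒ W
n=4: can move to 0, which is L ⇒ W
n=5: can move to 1, which is L ⇒ W
n=6: can move to 0, which is L ⇒ W
n=7: can move to 1, which is L ⇒ W
n=8: can move to 0, which is L ⇒ W
n=9: can move to 1, which is L ⇒ W
n=10: moves to 8(W), 6(W), 4(W), 2(W); every one is W ⇒ L
n=11: moves to 9(W), 7(W), 5(W), 3(W); every one is W ⇒ L
n=12: can move to 10, which is L ⇒ W
n=13: can move to 11, which is L ⇒ W
n=14: can move to 10, which is L ⇒ W
n=15: can move to 11, which is L ⇒ W
n=16: can move to 10, which is L ⇒ W
n=17: can move to 11, which is L ⇒ W
n=18: can move to 10, which is L ⇒ W
Reading off the rows marked L gives the requested list; there are 4 such values of n.

0, 1, 10, 11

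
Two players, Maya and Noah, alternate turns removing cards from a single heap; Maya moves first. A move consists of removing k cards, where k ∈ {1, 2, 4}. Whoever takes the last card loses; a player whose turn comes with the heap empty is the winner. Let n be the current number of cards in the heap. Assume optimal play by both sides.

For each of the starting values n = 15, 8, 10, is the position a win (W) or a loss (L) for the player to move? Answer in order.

15: W, 8: W, 10: L

Use the standard recursion: the mover wins at a terminal position; elsewhere, the mover wins exactly when some move hands the opponent an L position.
n=0: no move; the opponent has just taken the last card and therefore loses → W
n=1: the only move is to 0(W), a W ⇒ L
n=2: can move to 1, which is L ⇒ W
n=3: can move to 1, which is L ⇒ W
n=4: moves to 3(W), 2(W), 0(W); every one is W ⇒ L
n=5: can move to 4, which is L ⇒ W
n=6: can move to 4, which is L ⇒ W
n=7: moves to 6(W), 5(W), 3(W); every one is W ⇒ L
n=8: can move to 7, which is L ⇒ W
n=9: can move to 7, which is L ⇒ W
n=10: moves to 9(W), 8(W), 6(W); every one is W ⇒ L
n=11: can move to 10, which is L ⇒ W
n=12: can move to 10, which is L ⇒ W
n=13: moves to 12(W), 11(W), 9(W); every one is W ⇒ L
n=14: can move to 13, which is L ⇒ W
n=15: can move to 13, which is L ⇒ W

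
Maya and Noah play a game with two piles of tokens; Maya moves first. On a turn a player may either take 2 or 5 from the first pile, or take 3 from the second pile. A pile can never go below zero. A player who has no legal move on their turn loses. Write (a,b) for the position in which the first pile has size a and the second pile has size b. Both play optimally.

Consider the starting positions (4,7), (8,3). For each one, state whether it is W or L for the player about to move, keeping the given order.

Work bottom-up. With no move the player to move loses. Otherwise the position is W if at least one move leads to an L position for the opponent, and L if every move leads to a W.
No move ever increases a pile, so every position that can arise here has a ≤ 8 and b ≤ 7; it is enough to label the cells with 0 ≤ a ≤ 8 and 0 ≤ b ≤ 7.
Every move lowers a or b (never raises either), so fill the grid row by row in increasing a, and left to right within a row: each cell's successors are then already labelled.
      b=0  b=1  b=2  b=3  b=4  b=5  b=6  b=7
a=0:    L    L    L    W    W    W    L    L
a=1:    L    L    L    W    W    W    L    L
a=2:    W    W    W    L    L    L    W    W
a=3:    W    W    W    L    L    L    W    W
a=4:    L    L    L    W    W    W    L    L
a=5:    W    W    W    W    W    W    W    W
a=6:    W    W    W    L    L    L    W    W
a=7:    L    L    L    W    W    W    L    L
a=8:    L    L    L    W    W    W    L    L
Cells with no legal move (terminal, hence L): (0,0), (0,1), (0,2), (1,0), (1,1), (1,2).
The remaining L cells, each justified by listing all of its moves:
(0,6): →(0,3)(W) only, which is W, so L
(0,7): →(0,4)(W) only, which is W, so L
(1,6): →(1,3)(W) only, which is W, so L
(1,7): →(1,4)(W) only, which is W, so L
(2,3): →(0,3)(W), (2,0)(W) — all W, so L
(2,4): →(0,4)(W), (2,1)(W) — all W, so L
(2,5): →(0,5)(W), (2,2)(W) — all W, so L
(3,3): →(1,3)(W), (3,0)(W) — all W, so L
(3,4): →(1,4)(W), (3,1)(W) — all W, so L
(3,5): →(1,5)(W), (3,2)(W) — all W, so L
(4,0): →(2,0)(W) only, which is W, so L
(4,1): →(2,1)(W) only, which is W, so L
(4,2): →(2,2)(W) only, which is W, so L
(4,6): →(2,6)(W), (4,3)(W) — all W, so L
(4,7): →(2,7)(W), (4,4)(W) — all W, so L
(6,3): →(4,3)(W), (1,3)(W), (6,0)(W) — all W, so L
(6,4): →(4,4)(W), (1,4)(W), (6,1)(W) — all W, so L
(6,5): →(4,5)(W), (1,5)(W), (6,2)(W) — all W, so L
(7,0): →(5,0)(W), (2,0)(W) — all W, so L
(7,1): →(5,1)(W), (2,1)(W) — all W, so L
(7,2): →(5,2)(W), (2,2)(W) — all W, so L
(7,6): →(5,6)(W), (2,6)(W), (7,3)(W) — all W, so L
(7,7): →(5,7)(W), (2,7)(W), (7,4)(W) — all W, so L
(8,0): →(6,0)(W), (3,0)(W) — all W, so L
(8,1): →(6,1)(W), (3,1)(W) — all W, so L
(8,2): →(6,2)(W), (3,2)(W) — all W, so L
(8,6): →(6,6)(W), (3,6)(W), (8,3)(W) — all W, so L
(8,7): →(6,7)(W), (3,7)(W), (8,4)(W) — all W, so L
Every other cell has at least one move into one of the L cells above, so it is W.
(4,7): one of the L cells justified above, so L
(8,3): the move to (6,3) reaches an L cell, so W

(4,7): L, (8,3): W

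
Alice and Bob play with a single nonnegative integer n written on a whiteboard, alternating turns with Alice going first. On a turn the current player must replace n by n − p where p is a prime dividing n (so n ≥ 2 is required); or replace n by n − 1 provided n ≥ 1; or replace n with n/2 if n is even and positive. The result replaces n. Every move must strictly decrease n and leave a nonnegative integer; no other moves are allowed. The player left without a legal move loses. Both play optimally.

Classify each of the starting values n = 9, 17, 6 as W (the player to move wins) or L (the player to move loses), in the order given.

9: L, 17: W, 6: W

Use the standard recursion: the mover loses at a terminal position; elsewhere, the mover wins exactly when some move hands the opponent an L position.
n=0: no move → L
n=1: W (go to 0, an L position)
n=2: W (go to 0, an L position)
n=3: W (go to 0, an L position)
n=4: L (options 2(W), 3(W) are all W)
n=5: W (go to 0, an L position)
n=6: W (go to 4, an L position)
n=7: W (go to 0, an L position)
n=8: W (go to 4, an L position)
n=9: L (options 6(W), 8(W) are all W)
n=10: W (go to 9, an L position)
n=11: W (go to 0, an L position)
n=12: W (go to 9, an L position)
n=13: W (go to 0, an L position)
n=14: L (options 7(W), 12(W), 13(W) are all W)
n=15: W (go to 14, an L position)
n=16: W (go to 14, an L position)
n=17: W (go to 0, an L position)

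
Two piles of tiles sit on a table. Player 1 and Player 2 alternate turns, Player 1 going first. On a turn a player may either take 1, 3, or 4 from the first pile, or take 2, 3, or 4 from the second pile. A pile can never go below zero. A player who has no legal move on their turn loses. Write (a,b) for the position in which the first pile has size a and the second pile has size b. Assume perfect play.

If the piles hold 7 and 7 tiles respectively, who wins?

Build the W/L table. Terminal = L. A non-terminal position is W if it has a move to some L; otherwise it is L.
No move ever increases a pile, so every position that can arise here has a ≤ 7 and b ≤ 7; it is enough to label the cells with 0 ≤ a ≤ 7 and 0 ≤ b ≤ 7.
Every move lowers a or b (never raises either), so fill the grid row by row in increasing a, and left to right within a row: each cell's successors are then already labelled.
      b=0  b=1  b=2  b=3  b=4  b=5  b=6  b=7
a=0:    L    L    W    W    W    W    L    L
a=1:    W    W    L    L    W    W    W    W
a=2:    L    L    W    W    W    W    L    L
a=3:    W    W    L    L    W    W    W    W
a=4:    W    W    W    W    L    L    W    W
a=5:    W    W    W    W    W    W    W    W
a=6:    W    W    W    W    L    L    W    W
a=7:    L    L    W    W    W    W    L    L
Cells with no legal move (terminal, hence L): (0,0), (0,1).
The remaining L cells, each justified by listing all of its moves:
(0,6): moves to (0,4)(W), (0,3)(W), (0,2)(W); every one is W ⇒ L
(0,7): moves to (0,5)(W), (0,4)(W), (0,3)(W); every one is W ⇒ L
(1,2): moves to (0,2)(W), (1,0)(W); every one is W ⇒ L
(1,3): moves to (0,3)(W), (1,1)(W), (1,0)(W); every one is W ⇒ L
(2,0): the only move is to (1,0)(W), a W ⇒ L
(2,1): the only move is to (1,1)(W), a W ⇒ L
(2,6): moves to (1,6)(W), (2,4)(W), (2,3)(W), (2,2)(W); every one is W ⇒ L
(2,7): moves to (1,7)(W), (2,5)(W), (2,4)(W), (2,3)(W); every one is W ⇒ L
(3,2): moves to (2,2)(W), (0,2)(W), (3,0)(W); every one is W ⇒ L
(3,3): moves to (2,3)(W), (0,3)(W), (3,1)(W), (3,0)(W); every one is W ⇒ L
(4,4): moves to (3,4)(W), (1,4)(W), (0,4)(W), (4,2)(W), (4,1)(W), (4,0)(W); every one is W ⇒ L
(4,5): moves to (3,5)(W), (1,5)(W), (0,5)(W), (4,3)(W), (4,2)(W), (4,1)(W); every one is W ⇒ L
(6,4): moves to (5,4)(W), (3,4)(W), (2,4)(W), (6,2)(W), (6,1)(W), (6,0)(W); every one is W ⇒ L
(6,5): moves to (5,5)(W), (3,5)(W), (2,5)(W), (6,3)(W), (6,2)(W), (6,1)(W); every one is W ⇒ L
(7,0): moves to (6,0)(W), (4,0)(W), (3,0)(W); every one is W ⇒ L
(7,1): moves to (6,1)(W), (4,1)(W), (3,1)(W); every one is W ⇒ L
(7,6): moves to (6,6)(W), (4,6)(W), (3,6)(W), (7,4)(W), (7,3)(W), (7,2)(W); every one is W ⇒ L
(7,7): moves to (6,7)(W), (4,7)(W), (3,7)(W), (7,5)(W), (7,4)(W), (7,3)(W); every one is W ⇒ L
Every other cell has at least one move into one of the L cells above, so it is W.
Every move from (7,7) reaches a W position, so the mover loses.

Player 2 wins.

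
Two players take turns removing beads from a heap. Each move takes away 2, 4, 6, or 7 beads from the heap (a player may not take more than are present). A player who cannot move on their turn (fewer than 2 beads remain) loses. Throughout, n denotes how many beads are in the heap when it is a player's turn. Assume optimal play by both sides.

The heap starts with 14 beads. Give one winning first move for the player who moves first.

Remove 4, leaving 10.

Work bottom-up. With no move the player to move loses. Otherwise the position is W if at least one move leads to an L position for the opponent, and L if every move leads to a W.
n=0: no move → L
n=1: no move → L
n=2: →0(L), so W
n=3: →1(L), so W
n=4: →0(L), so W
n=5: →1(L), so W
n=6: →0(L), so W
n=7: →1(L), so W
n=8: →1(L), so W
n=9: →7(W), 5(W), 3(W), 2(W) — all W, so L
n=10: →8(W), 6(W), 4(W), 3(W) — all W, so L
n=11: →9(L), so W
n=12: →10(L), so W
n=13: →9(L), so W
n=14: →10(L), so W
From 14, the L positions reachable in one move are: 10.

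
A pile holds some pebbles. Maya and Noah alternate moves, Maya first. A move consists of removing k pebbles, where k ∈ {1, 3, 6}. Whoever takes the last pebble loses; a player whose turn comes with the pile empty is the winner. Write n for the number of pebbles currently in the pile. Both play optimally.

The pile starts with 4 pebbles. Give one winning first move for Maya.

Remove 1, leaving 3.

Build the W/L table. Terminal = W. A non-terminal position is W if it has a move to some L; otherwise it is L.
n=0: no move; the opponent has just taken the last pebble and therefore loses → W
n=1: only reaches 0(W), which is W → L
n=2: reaches L-position 1 → W
n=3: only reaches 2(W), 0(W), all W → L
n=4: reaches L-position 3 → W
From 4, the L positions reachable in one move are: 3, 1. Any move reaching one of these is winning.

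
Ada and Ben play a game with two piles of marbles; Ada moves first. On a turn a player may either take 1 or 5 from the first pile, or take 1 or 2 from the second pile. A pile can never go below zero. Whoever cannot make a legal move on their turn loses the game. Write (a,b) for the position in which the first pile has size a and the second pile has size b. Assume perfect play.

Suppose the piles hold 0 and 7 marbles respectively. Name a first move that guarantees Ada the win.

Compute win/loss labels from the base case upward. A position with no move is L. Any other position is W if it can reach an L in one move, else L.
No move ever increases a pile, so every position that can arise here has a ≤ 0 and b ≤ 7; it is enough to label the cells with 0 ≤ a ≤ 0 and 0 ≤ b ≤ 7.
Every move lowers a or b (never raises either), so fill the grid row by row in increasing a, and left to right within a row: each cell's successors are then already labelled.
      b=0  b=1  b=2  b=3  b=4  b=5  b=6  b=7
a=0:    L    W    W    L    W    W    L    W
Cells with no legal move (terminal, hence L): (0,0).
The remaining L cells, each justified by listing all of its moves:
(0,3): L (options (0,2)(W), (0,1)(W) are all W)
(0,6): L (options (0,5)(W), (0,4)(W) are all W)
Every other cell has at least one move into one of the L cells above, so it is W.
From (0,7), the L positions reachable in one move are: (0,6).

Move to (0,6).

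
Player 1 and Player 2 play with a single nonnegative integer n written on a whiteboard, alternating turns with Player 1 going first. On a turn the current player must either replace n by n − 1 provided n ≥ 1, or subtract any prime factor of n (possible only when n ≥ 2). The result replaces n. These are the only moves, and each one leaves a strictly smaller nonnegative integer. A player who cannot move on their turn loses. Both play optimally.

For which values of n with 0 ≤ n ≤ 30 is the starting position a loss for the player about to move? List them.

Positions with no move are L. A position that does have a move is losing for the player to move precisely when every available move leads to a winning position for the opponent. Fill in the labels:
n=0: no move → L
n=1: can move to 0, which is L ⇒ W
n=2: can move to 0, which is L ⇒ W
n=3: can move to 0, which is L ⇒ W
n=4: moves to 2(W), 3(W); every one is W ⇒ L
n=5: can move to 0, which is L ⇒ W
n=6: can move to 4, which is L ⇒ W
n=7: can move to 0, which is L ⇒ W
n=8: moves to 6(W), 7(W); every one is W ⇒ L
n=9: can move to 8, which is L ⇒ W
n=10: can move to 8, which is L ⇒ W
n=11: can move to 0, which is L ⇒ W
n=12: moves to 9(W), 10(W), 11(W); every one is W ⇒ L
n=13: can move to 0, which is L ⇒ W
n=14: can move to 12, which is L ⇒ W
n=15: can move to 12, which is L ⇒ W
n=16: moves to 14(W), 15(W); every one is W ⇒ L
n=17: can move to 0, which is L ⇒ W
n=18: can move to 16, which is L ⇒ W
n=19: can move to 0, which is L ⇒ W
n=20: moves to 15(W), 18(W), 19(W); every one is W ⇒ L
n=21: can move to 20, which is L ⇒ W
n=22: can move to 20, which is L ⇒ W
n=23: can move to 0, which is L ⇒ W
n=24: moves to 21(W), 22(W), 23(W); every one is W ⇒ L
n=25: can move to 20, which is L ⇒ W
n=26: can move to 24, which is L ⇒ W
n=27: can move to 24, which is L ⇒ W
n=28: moves to 21(W), 26(W), 27(W); every one is W ⇒ L
n=29: can move to 0, which is L ⇒ W
n=30: can move to 28, which is L ⇒ W
The losing starting values of n are exactly the entries labelled L in this table (8 of them).

0, 4, 8, 12, 16, 20, 24, 28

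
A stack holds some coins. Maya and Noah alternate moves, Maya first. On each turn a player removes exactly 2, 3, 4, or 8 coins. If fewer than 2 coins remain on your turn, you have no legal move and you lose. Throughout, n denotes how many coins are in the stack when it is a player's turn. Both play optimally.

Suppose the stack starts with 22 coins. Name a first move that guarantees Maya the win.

Label each position W (a win for the player to move) or L (a loss). A position with no legal move is L; any other position is W exactly when some move reaches an L, and L when every move reaches a W.
n=0: no move → L
n=1: no move → L
n=2: reaches L-position 0 → W
n=3: reaches L-position 1 → W
n=4: reaches L-position 1 → W
n=5: reaches L-position 1 → W
n=6: only reaches 4(W), 3(W), 2(W), all W → L
n=7: only reaches 5(W), 4(W), 3(W), all W → L
n=8: reaches L-position 6 → W
n=9: reaches L-position 7 → W
n=10: reaches L-position 7 → W
n=11: reaches L-position 7 → W
n=12: only reaches 10(W), 9(W), 8(W), 4(W), all W → L
n=13: only reaches 11(W), 10(W), 9(W), 5(W), all W → L
n=14: reaches L-position 12 → W
n=15: reaches L-position 13 → W
n=16: reaches L-position 13 → W
n=17: reaches L-position 13 → W
n=18: only reaches 16(W), 15(W), 14(W), 10(W), all W → L
n=19: only reaches 17(W), 16(W), 15(W), 11(W), all W → L
n=20: reaches L-position 18 → W
n=21: reaches L-position 19 → W
n=22: reaches L-position 19 → W
From 22, the L positions reachable in one move are: 19, 18. Any move reaching one of these is winning.

Remove 3, leaving 19.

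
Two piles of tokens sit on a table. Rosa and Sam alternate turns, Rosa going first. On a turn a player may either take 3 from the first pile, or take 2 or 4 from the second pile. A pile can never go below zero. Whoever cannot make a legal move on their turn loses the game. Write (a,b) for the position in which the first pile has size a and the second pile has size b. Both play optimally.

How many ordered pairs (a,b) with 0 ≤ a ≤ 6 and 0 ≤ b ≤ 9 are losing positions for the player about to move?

Label each position W (a win for the player to move) or L (a loss). A position with no legal move is L; any other position is W exactly when some move reaches an L, and L when every move reaches a W.
Every move lowers a or b (never raises either), so fill the grid row by row in increasing a, and left to right within a row: each cell's successors are then already labelled.
      b=0  b=1  b=2  b=3  b=4  b=5  b=6  b=7  b=8  b=9
a=0:    L    L    W    W    W    W    L    L    W    W
a=1:    L    L    W    W    W    W    L    L    W    W
a=2:    L    L    W    W    W    W    L    L    W    W
a=3:    W    W    L    L    W    W    W    W    L    L
a=4:    W    W    L    L    W    W    W    W    L    L
a=5:    W    W    L    L    W    W    W    W    L    L
a=6:    L    L    W    W    W    W    L    L    W    W
Cells with no legal move (terminal, hence L): (0,0), (0,1), (1,0), (1,1), (2,0), (2,1).
The remaining L cells, each justified by listing all of its moves:
(0,6): L (options (0,4)(W), (0,2)(W) are all W)
(0,7): L (options (0,5)(W), (0,3)(W) are all W)
(1,6): L (options (1,4)(W), (1,2)(W) are all W)
(1,7): L (options (1,5)(W), (1,3)(W) are all W)
(2,6): L (options (2,4)(W), (2,2)(W) are all W)
(2,7): L (options (2,5)(W), (2,3)(W) are all W)
(3,2): L (options (0,2)(W), (3,0)(W) are all W)
(3,3): L (options (0,3)(W), (3,1)(W) are all W)
(3,8): L (options (0,8)(W), (3,6)(W), (3,4)(W) are all W)
(3,9): L (options (0,9)(W), (3,7)(W), (3,5)(W) are all W)
(4,2): L (options (1,2)(W), (4,0)(W) are all W)
(4,3): L (options (1,3)(W), (4,1)(W) are all W)
(4,8): L (options (1,8)(W), (4,6)(W), (4,4)(W) are all W)
(4,9): L (options (1,9)(W), (4,7)(W), (4,5)(W) are all W)
(5,2): L (options (2,2)(W), (5,0)(W) are all W)
(5,3): L (options (2,3)(W), (5,1)(W) are all W)
(5,8): L (options (2,8)(W), (5,6)(W), (5,4)(W) are all W)
(5,9): L (options (2,9)(W), (5,7)(W), (5,5)(W) are all W)
(6,0): L (sole option (3,0)(W) is W)
(6,1): L (sole option (3,1)(W) is W)
(6,6): L (options (3,6)(W), (6,4)(W), (6,2)(W) are all W)
(6,7): L (options (3,7)(W), (6,5)(W), (6,3)(W) are all W)
Every other cell has at least one move into one of the L cells above, so it is W.
L cells per row: a=0: 4, a=1: 4, a=2: 4, a=3: 4, a=4: 4, a=5: 4, a=6: 4; total 28.

28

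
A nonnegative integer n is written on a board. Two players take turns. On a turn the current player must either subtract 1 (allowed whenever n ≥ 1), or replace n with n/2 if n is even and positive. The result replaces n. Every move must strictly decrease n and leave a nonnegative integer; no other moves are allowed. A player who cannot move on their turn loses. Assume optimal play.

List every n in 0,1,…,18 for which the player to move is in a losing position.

0, 2, 5, 7, 9, 11, 13, 15, 17

Build the W/L table. Terminal = L. A non-terminal position is W if it has a move to some L; otherwise it is L.
n=0: no move → L
n=1: can move to 0, which is L ⇒ W
n=2: the only move is to 1(W), a W ⇒ L
n=3: can move to 2, which is L ⇒ W
n=4: can move to 2, which is L ⇒ W
n=5: the only move is to 4(W), a W ⇒ L
n=6: can move to 5, which is L ⇒ W
n=7: the only move is to 6(W), a W ⇒ L
n=8: can move to 7, which is L ⇒ W
n=9: the only move is to 8(W), a W ⇒ L
n=10: can move to 5, which is L ⇒ W
n=11: the only move is to 10(W), a W ⇒ L
n=12: can move to 11, which is L ⇒ W
n=13: the only move is to 12(W), a W ⇒ L
n=14: can move to 7, which is L ⇒ W
n=15: the only move is to 14(W), a W ⇒ L
n=16: can move to 15, which is L ⇒ W
n=17: the only move is to 16(W), a W ⇒ L
n=18: can move to 9, which is L ⇒ W
The losing starting values of n are exactly the entries labelled L in this table (9 of them).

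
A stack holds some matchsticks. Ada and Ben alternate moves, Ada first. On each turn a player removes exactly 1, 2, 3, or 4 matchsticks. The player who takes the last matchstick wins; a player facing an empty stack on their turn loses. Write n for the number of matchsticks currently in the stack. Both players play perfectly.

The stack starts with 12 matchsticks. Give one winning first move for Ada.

Remove 2, leaving 10.

Use the standard recursion: the mover loses at a terminal position; elsewhere, the mover wins exactly when some move hands the opponent an L position.
n=0: no move → L
n=1: can move to 0, which is L ⇒ W
n=2: can move to 0, which is L ⇒ W
n=3: can move to 0, which is L ⇒ W
n=4: can move to 0, which is L ⇒ W
n=5: moves to 4(W), 3(W), 2(W), 1(W); every one is W ⇒ L
n=6: can move to 5, which is L ⇒ W
n=7: can move to 5, which is L ⇒ W
n=8: can move to 5, which is L ⇒ W
n=9: can move to 5, which is L ⇒ W
n=10: moves to 9(W), 8(W), 7(W), 6(W); every one is W ⇒ L
n=11: can move to 10, which is L ⇒ W
n=12: can move to 10, which is L ⇒ W
From 12, the L positions reachable in one move are: 10.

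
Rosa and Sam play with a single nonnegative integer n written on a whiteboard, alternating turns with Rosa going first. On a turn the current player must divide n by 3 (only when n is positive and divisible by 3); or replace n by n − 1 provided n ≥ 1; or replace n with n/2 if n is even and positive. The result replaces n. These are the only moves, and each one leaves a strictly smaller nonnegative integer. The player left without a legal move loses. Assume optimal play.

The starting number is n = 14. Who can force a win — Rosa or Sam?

Rosa wins.

Use the standard recursion: the mover loses at a terminal position; elsewhere, the mover wins exactly when some move hands the opponent an L position.
n=0: no move → L
n=1: can move to 0, which is L ⇒ W
n=2: the only move is to 1(W), a W ⇒ L
n=3: can move to 2, which is L ⇒ W
n=4: can move to 2, which is L ⇒ W
n=5: the only move is to 4(W), a W ⇒ L
n=6: can move to 2, which is L ⇒ W
n=7: the only move is to 6(W), a W ⇒ L
n=8: can move to 7, which is L ⇒ W
n=9: moves to 3(W), 8(W); every one is W ⇒ L
n=10: can move to 5, which is L ⇒ W
n=11: the only move is to 10(W), a W ⇒ L
n=12: can move to 11, which is L ⇒ W
n=13: the only move is to 12(W), a W ⇒ L
n=14: can move to 7, which is L ⇒ W
The starting position 14 is W: Rosa should move to 7, handing over an L position.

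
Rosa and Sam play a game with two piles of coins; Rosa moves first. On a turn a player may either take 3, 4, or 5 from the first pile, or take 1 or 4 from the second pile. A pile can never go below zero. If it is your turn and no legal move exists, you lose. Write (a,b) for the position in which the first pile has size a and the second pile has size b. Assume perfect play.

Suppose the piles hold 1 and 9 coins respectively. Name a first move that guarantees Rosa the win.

Compute win/loss labels from the base case upward. A position with no move is L. Any other position is W if it can reach an L in one move, else L.
No move ever increases a pile, so every position that can arise here has a ≤ 1 and b ≤ 9; it is enough to label the cells with 0 ≤ a ≤ 1 and 0 ≤ b ≤ 9.
Every move lowers a or b (never raises either), so fill the grid row by row in increasing a, and left to right within a row: each cell's successors are then already labelled.
      b=0  b=1  b=2  b=3  b=4  b=5  b=6  b=7  b=8  b=9
a=0:    L    W    L    W    W    L    W    L    W    W
a=1:    L    W    L    W    W    L    W    L    W    W
Cells with no legal move (terminal, hence L): (0,0), (1,0).
The remaining L cells, each justified by listing all of its moves:
(0,2): the only move is to (0,1)(W), a W ⇒ L
(0,5): moves to (0,4)(W), (0,1)(W); every one is W ⇒ L
(0,7): moves to (0,6)(W), (0,3)(W); every one is W ⇒ L
(1,2): the only move is to (1,1)(W), a W ⇒ L
(1,5): moves to (1,4)(W), (1,1)(W); every one is W ⇒ L
(1,7): moves to (1,6)(W), (1,3)(W); every one is W ⇒ L
Every other cell has at least one move into one of the L cells above, so it is W.
From (1,9), the L positions reachable in one move are: (1,5).

Move to (1,5).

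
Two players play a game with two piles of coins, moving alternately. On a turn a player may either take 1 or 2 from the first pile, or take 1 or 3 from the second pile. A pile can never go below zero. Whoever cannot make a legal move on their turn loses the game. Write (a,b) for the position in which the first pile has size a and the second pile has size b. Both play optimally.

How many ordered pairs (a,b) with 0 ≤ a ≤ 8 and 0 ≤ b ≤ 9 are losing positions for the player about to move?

30

Positions with no move are L. A position that does have a move is losing for the player to move precisely when every available move leads to a winning position for the opponent. Fill in the labels:
Every move lowers a or b (never raises either), so fill the grid row by row in increasing a, and left to right within a row: each cell's successors are then already labelled.
      b=0  b=1  b=2  b=3  b=4  b=5  b=6  b=7  b=8  b=9
a=0:    L    W    L    W    L    W    L    W    L    W
a=1:    W    L    W    L    W    L    W    L    W    L
a=2:    W    W    W    W    W    W    W    W    W    W
a=3:    L    W    L    W    L    W    L    W    L    W
a=4:    W    L    W    L    W    L    W    L    W    L
a=5:    W    W    W    W    W    W    W    W    W    W
a=6:    L    W    L    W    L    W    L    W    L    W
a=7:    W    L    W    L    W    L    W    L    W    L
a=8:    W    W    W    W    W    W    W    W    W    W
Cells with no legal move (terminal, hence L): (0,0).
The remaining L cells, each justified by listing all of its moves:
(0,2): the only move is to (0,1)(W), a W ⇒ L
(0,4): moves to (0,3)(W), (0,1)(W); every one is W ⇒ L
(0,6): moves to (0,5)(W), (0,3)(W); every one is W ⇒ L
(0,8): moves to (0,7)(W), (0,5)(W); every one is W ⇒ L
(1,1): moves to (0,1)(W), (1,0)(W); every one is W ⇒ L
(1,3): moves to (0,3)(W), (1,2)(W), (1,0)(W); every one is W ⇒ L
(1,5): moves to (0,5)(W), (1,4)(W), (1,2)(W); every one is W ⇒ L
(1,7): moves to (0,7)(W), (1,6)(W), (1,4)(W); every one is W ⇒ L
(1,9): moves to (0,9)(W), (1,8)(W), (1,6)(W); every one is W ⇒ L
(3,0): moves to (2,0)(W), (1,0)(W); every one is W ⇒ L
(3,2): moves to (2,2)(W), (1,2)(W), (3,1)(W); every one is W ⇒ L
(3,4): moves to (2,4)(W), (1,4)(W), (3,3)(W), (3,1)(W); every one is W ⇒ L
(3,6): moves to (2,6)(W), (1,6)(W), (3,5)(W), (3,3)(W); every one is W ⇒ L
(3,8): moves to (2,8)(W), (1,8)(W), (3,7)(W), (3,5)(W); every one is W ⇒ L
(4,1): moves to (3,1)(W), (2,1)(W), (4,0)(W); every one is W ⇒ L
(4,3): moves to (3,3)(W), (2,3)(W), (4,2)(W), (4,0)(W); every one is W ⇒ L
(4,5): moves to (3,5)(W), (2,5)(W), (4,4)(W), (4,2)(W); every one is W ⇒ L
(4,7): moves to (3,7)(W), (2,7)(W), (4,6)(W), (4,4)(W); every one is W ⇒ L
(4,9): moves to (3,9)(W), (2,9)(W), (4,8)(W), (4,6)(W); every one is W ⇒ L
(6,0): moves to (5,0)(W), (4,0)(W); every one is W ⇒ L
(6,2): moves to (5,2)(W), (4,2)(W), (6,1)(W); every one is W ⇒ L
(6,4): moves to (5,4)(W), (4,4)(W), (6,3)(W), (6,1)(W); every one is W ⇒ L
(6,6): moves to (5,6)(W), (4,6)(W), (6,5)(W), (6,3)(W); every one is W ⇒ L
(6,8): moves to (5,8)(W), (4,8)(W), (6,7)(W), (6,5)(W); every one is W ⇒ L
(7,1): moves to (6,1)(W), (5,1)(W), (7,0)(W); every one is W ⇒ L
(7,3): moves to (6,3)(W), (5,3)(W), (7,2)(W), (7,0)(W); every one is W ⇒ L
(7,5): moves to (6,5)(W), (5,5)(W), (7,4)(W), (7,2)(W); every one is W ⇒ L
(7,7): moves to (6,7)(W), (5,7)(W), (7,6)(W), (7,4)(W); every one is W ⇒ L
(7,9): moves to (6,9)(W), (5,9)(W), (7,8)(W), (7,6)(W); every one is W ⇒ L
Every other cell has at least one move into one of the L cells above, so it is W.
L cells per row: a=0: 5, a=1: 5, a=2: 0, a=3: 5, a=4: 5, a=5: 0, a=6: 5, a=7: 5, a=8: 0; total 30.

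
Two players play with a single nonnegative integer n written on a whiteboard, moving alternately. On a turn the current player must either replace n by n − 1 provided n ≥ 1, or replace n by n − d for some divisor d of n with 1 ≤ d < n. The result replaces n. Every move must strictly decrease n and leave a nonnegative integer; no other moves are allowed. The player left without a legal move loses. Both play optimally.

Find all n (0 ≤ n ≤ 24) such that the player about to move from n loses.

Use the standard recursion: the mover loses at a terminal position; elsewhere, the mover wins exactly when some move hands the opponent an L position.
n=0: no move → L
n=1: reaches L-position 0 → W
n=2: only reaches 1(W), which is W → L
n=3: reaches L-position 2 → W
n=4: reaches L-position 2 → W
n=5: only reaches 4(W), which is W → L
n=6: reaches L-position 5 → W
n=7: only reaches 6(W), which is W → L
n=8: reaches L-position 7 → W
n=9: only reaches 6(W), 8(W), all W → L
n=10: reaches L-position 5 → W
n=11: only reaches 10(W), which is W → L
n=12: reaches L-position 9 → W
n=13: only reaches 12(W), which is W → L
n=14: reaches L-position 7 → W
n=15: only reaches 10(W), 12(W), 14(W), all W → L
n=16: reaches L-position 15 → W
n=17: only reaches 16(W), which is W → L
n=18: reaches L-position 9 → W
n=19: only reaches 18(W), which is W → L
n=20: reaches L-position 15 → W
n=21: only reaches 14(W), 18(W), 20(W), all W → L
n=22: reaches L-position 11 → W
n=23: only reaches 22(W), which is W → L
n=24: reaches L-position 21 → W
Reading off the rows marked L gives the requested list; there are 12 such values of n.

0, 2, 5, 7, 9, 11, 13, 15, 17, 19, 21, 23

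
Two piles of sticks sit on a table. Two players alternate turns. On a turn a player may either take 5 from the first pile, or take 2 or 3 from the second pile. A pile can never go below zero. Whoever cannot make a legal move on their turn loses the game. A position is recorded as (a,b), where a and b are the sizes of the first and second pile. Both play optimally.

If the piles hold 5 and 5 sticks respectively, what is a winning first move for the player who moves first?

Move to (0,5).

Compute win/loss labels from the base case upward. A position with no move is L. Any other position is W if it can reach an L in one move, else L.
No move ever increases a pile, so every position that can arise here has a ≤ 5 and b ≤ 5; it is enough to label the cells with 0 ≤ a ≤ 5 and 0 ≤ b ≤ 5.
Every move lowers a or b (never raises either), so fill the grid row by row in increasing a, and left to right within a row: each cell's successors are then already labelled.
      b=0  b=1  b=2  b=3  b=4  b=5
a=0:    L    L    W    W    W    L
a=1:    L    L    W    W    W    L
a=2:    L    L    W    W    W    L
a=3:    L    L    W    W    W    L
a=4:    L    L    W    W    W    L
a=5:    W    W    L    L    W    W
Cells with no legal move (terminal, hence L): (0,0), (0,1), (1,0), (1,1), (2,0), (2,1), (3,0), (3,1), (4,0), (4,1).
The remaining L cells, each justified by listing all of its moves:
(0,5): moves to (0,3)(W), (0,2)(W); every one is W ⇒ L
(1,5): moves to (1,3)(W), (1,2)(W); every one is W ⇒ L
(2,5): moves to (2,3)(W), (2,2)(W); every one is W ⇒ L
(3,5): moves to (3,3)(W), (3,2)(W); every one is W ⇒ L
(4,5): moves to (4,3)(W), (4,2)(W); every one is W ⇒ L
(5,2): moves to (0,2)(W), (5,0)(W); every one is W ⇒ L
(5,3): moves to (0,3)(W), (5,1)(W), (5,0)(W); every one is W ⇒ L
Every other cell has at least one move into one of the L cells above, so it is W.
From (5,5), the L positions reachable in one move are: (0,5), (5,3), (5,2). Any move reaching one of these is winning.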